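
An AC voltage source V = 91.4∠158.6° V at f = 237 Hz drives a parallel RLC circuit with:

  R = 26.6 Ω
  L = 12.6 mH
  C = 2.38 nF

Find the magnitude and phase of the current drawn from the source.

Step 1 — Angular frequency: ω = 2π·f = 2π·237 = 1489 rad/s.
Step 2 — Component impedances:
  R: Z = R = 26.6 Ω
  L: Z = jωL = j·1489·0.0126 = 0 + j18.76 Ω
  C: Z = 1/(jωC) = -j/(ω·C) = 0 - j2.822e+05 Ω
Step 3 — Parallel combination: 1/Z_total = 1/R + 1/L + 1/C; Z_total = 8.838 + j12.53 Ω = 15.33∠54.8° Ω.
Step 4 — Source phasor: V = 91.4∠158.6° V = -85.1 + j33.35 V.
Step 5 — Ohm's law: I = V / Z_total = (-85.1 + j33.35) / (8.838 + j12.53) = -1.422 + j5.789 A.
Step 6 — Convert to polar: |I| = 5.961 A, ∠I = 103.8°.

I = 5.961∠103.8° A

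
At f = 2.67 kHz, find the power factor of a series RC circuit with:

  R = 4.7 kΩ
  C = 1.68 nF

Step 1 — Angular frequency: ω = 2π·f = 2π·2670 = 1.678e+04 rad/s.
Step 2 — Component impedances:
  R: Z = R = 4700 Ω
  C: Z = 1/(jωC) = -j/(ω·C) = 0 - j3.548e+04 Ω
Step 3 — Series combination: Z_total = R + C = 4700 - j3.548e+04 Ω = 3.579e+04∠-82.5° Ω.
Step 4 — Power factor: PF = cos(φ) = Re(Z)/|Z| = 4700/3.579e+04 = 0.1313.
Step 5 — Type: Im(Z) = -3.548e+04 ⇒ leading (phase φ = -82.5°).

PF = 0.1313 (leading, φ = -82.5°)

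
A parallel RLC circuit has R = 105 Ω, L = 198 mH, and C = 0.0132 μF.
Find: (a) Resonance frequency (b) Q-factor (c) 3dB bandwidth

Step 1 — Resonance: ω₀ = 1/√(LC) = 1/√(0.198·1.32e-08) = 1.956e+04 rad/s.
Step 2 — f₀ = ω₀/(2π) = 3113 Hz.
Step 3 — Parallel Q: Q = R/(ω₀L) = 105/(1.956e+04·0.198) = 0.02711.
Step 4 — Bandwidth: Δω = ω₀/Q = 7.215e+05 rad/s; BW = Δω/(2π) = 1.148e+05 Hz.

(a) f₀ = 3113 Hz  (b) Q = 0.02711  (c) BW = 1.148e+05 Hz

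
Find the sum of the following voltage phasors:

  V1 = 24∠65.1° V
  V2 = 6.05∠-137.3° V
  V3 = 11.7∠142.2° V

Step 1 — Convert each phasor to rectangular form:
  V1 = 24·(cos(65.1°) + j·sin(65.1°)) = 10.1 + j21.77 V
  V2 = 6.05·(cos(-137.3°) + j·sin(-137.3°)) = -4.446 - j4.103 V
  V3 = 11.7·(cos(142.2°) + j·sin(142.2°)) = -9.245 + j7.171 V
Step 2 — Sum components: V_total = -3.586 + j24.84 V.
Step 3 — Convert to polar: |V_total| = 25.09 V, ∠V_total = 98.2°.

V_total = 25.09∠98.2° V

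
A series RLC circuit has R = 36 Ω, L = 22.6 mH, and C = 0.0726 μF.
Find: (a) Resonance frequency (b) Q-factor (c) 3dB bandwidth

Step 1 — Resonance condition Im(Z)=0 gives ω₀ = 1/√(LC).
Step 2 — ω₀ = 1/√(0.0226·7.26e-08) = 2.469e+04 rad/s.
Step 3 — f₀ = ω₀/(2π) = 3929 Hz.
Step 4 — Series Q: Q = ω₀L/R = 2.469e+04·0.0226/36 = 15.5.
Step 5 — 3dB bandwidth: Δω = ω₀/Q = 1593 rad/s; BW = Δω/(2π) = 253.5 Hz.

(a) f₀ = 3929 Hz  (b) Q = 15.5  (c) BW = 253.5 Hz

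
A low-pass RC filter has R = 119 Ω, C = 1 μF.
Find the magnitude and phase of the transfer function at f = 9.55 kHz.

Step 1 — Angular frequency: ω = 2π·9550 = 6e+04 rad/s.
Step 2 — Transfer function: H(jω) = 1/(1 + jωRC).
Step 3 — Denominator: 1 + jωRC = 1 + j·6e+04·119·1e-06 = 1 + j7.141.
Step 4 — H = 0.01924 - j0.1374.
Step 5 — Magnitude: |H| = 0.1387 (-17.2 dB); phase: φ = -82.0°.

|H| = 0.1387 (-17.2 dB), φ = -82.0°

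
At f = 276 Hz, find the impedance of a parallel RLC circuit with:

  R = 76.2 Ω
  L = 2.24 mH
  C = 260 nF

Step 1 — Angular frequency: ω = 2π·f = 2π·276 = 1734 rad/s.
Step 2 — Component impedances:
  R: Z = R = 76.2 Ω
  L: Z = jωL = j·1734·0.00224 = 0 + j3.885 Ω
  C: Z = 1/(jωC) = -j/(ω·C) = 0 - j2218 Ω
Step 3 — Parallel combination: 1/Z_total = 1/R + 1/L + 1/C; Z_total = 0.1982 + j3.881 Ω = 3.886∠87.1° Ω.

Z = 0.1982 + j3.881 Ω = 3.886∠87.1° Ω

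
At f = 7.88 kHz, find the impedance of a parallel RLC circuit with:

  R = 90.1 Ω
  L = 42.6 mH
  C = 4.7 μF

Step 1 — Angular frequency: ω = 2π·f = 2π·7880 = 4.951e+04 rad/s.
Step 2 — Component impedances:
  R: Z = R = 90.1 Ω
  L: Z = jωL = j·4.951e+04·0.0426 = 0 + j2109 Ω
  C: Z = 1/(jωC) = -j/(ω·C) = 0 - j4.297 Ω
Step 3 — Parallel combination: 1/Z_total = 1/R + 1/L + 1/C; Z_total = 0.2053 - j4.296 Ω = 4.301∠-87.3° Ω.

Z = 0.2053 - j4.296 Ω = 4.301∠-87.3° Ω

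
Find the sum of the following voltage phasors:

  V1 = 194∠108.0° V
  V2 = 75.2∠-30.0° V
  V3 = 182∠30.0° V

Step 1 — Convert each phasor to rectangular form:
  V1 = 194·(cos(108.0°) + j·sin(108.0°)) = -59.95 + j184.5 V
  V2 = 75.2·(cos(-30.0°) + j·sin(-30.0°)) = 65.13 - j37.6 V
  V3 = 182·(cos(30.0°) + j·sin(30.0°)) = 157.6 + j91 V
Step 2 — Sum components: V_total = 162.8 + j237.9 V.
Step 3 — Convert to polar: |V_total| = 288.3 V, ∠V_total = 55.6°.

V_total = 288.3∠55.6° V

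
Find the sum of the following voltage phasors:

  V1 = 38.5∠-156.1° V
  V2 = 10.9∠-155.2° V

Step 1 — Convert each phasor to rectangular form:
  V1 = 38.5·(cos(-156.1°) + j·sin(-156.1°)) = -35.2 - j15.6 V
  V2 = 10.9·(cos(-155.2°) + j·sin(-155.2°)) = -9.895 - j4.572 V
Step 2 — Sum components: V_total = -45.09 - j20.17 V.
Step 3 — Convert to polar: |V_total| = 49.4 V, ∠V_total = -155.9°.

V_total = 49.4∠-155.9° V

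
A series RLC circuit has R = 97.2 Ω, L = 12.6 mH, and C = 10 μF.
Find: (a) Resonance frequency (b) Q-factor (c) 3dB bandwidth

Step 1 — Resonance condition Im(Z)=0 gives ω₀ = 1/√(LC).
Step 2 — ω₀ = 1/√(0.0126·1e-05) = 2817 rad/s.
Step 3 — f₀ = ω₀/(2π) = 448.4 Hz.
Step 4 — Series Q: Q = ω₀L/R = 2817·0.0126/97.2 = 0.3652.
Step 5 — 3dB bandwidth: Δω = ω₀/Q = 7714 rad/s; BW = Δω/(2π) = 1228 Hz.

(a) f₀ = 448.4 Hz  (b) Q = 0.3652  (c) BW = 1228 Hz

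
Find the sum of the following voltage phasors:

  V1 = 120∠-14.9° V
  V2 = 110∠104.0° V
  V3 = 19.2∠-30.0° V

Step 1 — Convert each phasor to rectangular form:
  V1 = 120·(cos(-14.9°) + j·sin(-14.9°)) = 116 - j30.86 V
  V2 = 110·(cos(104.0°) + j·sin(104.0°)) = -26.61 + j106.7 V
  V3 = 19.2·(cos(-30.0°) + j·sin(-30.0°)) = 16.63 - j9.6 V
Step 2 — Sum components: V_total = 106 + j66.28 V.
Step 3 — Convert to polar: |V_total| = 125 V, ∠V_total = 32.0°.

V_total = 125∠32.0° V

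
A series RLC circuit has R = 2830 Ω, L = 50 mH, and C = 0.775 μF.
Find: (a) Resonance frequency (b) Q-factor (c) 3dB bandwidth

Step 1 — Resonance: ω₀ = 1/√(LC) = 1/√(0.05·7.75e-07) = 5080 rad/s.
Step 2 — f₀ = ω₀/(2π) = 808.5 Hz.
Step 3 — Series Q: Q = ω₀L/R = 5080·0.05/2830 = 0.08975.
Step 4 — Bandwidth: Δω = ω₀/Q = 5.66e+04 rad/s; BW = Δω/(2π) = 9008 Hz.

(a) f₀ = 808.5 Hz  (b) Q = 0.08975  (c) BW = 9008 Hz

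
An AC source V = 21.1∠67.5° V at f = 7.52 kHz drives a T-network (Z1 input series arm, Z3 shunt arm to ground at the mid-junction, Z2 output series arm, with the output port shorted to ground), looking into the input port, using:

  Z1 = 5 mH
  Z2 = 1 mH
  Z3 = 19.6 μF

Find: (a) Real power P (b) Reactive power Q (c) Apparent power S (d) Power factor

Step 1 — Angular frequency: ω = 2π·f = 2π·7520 = 4.725e+04 rad/s.
Step 2 — Component impedances:
  Z1: Z = jωL = j·4.725e+04·0.005 = 0 + j236.2 Ω
  Z2: Z = jωL = j·4.725e+04·0.001 = 0 + j47.25 Ω
  Z3: Z = 1/(jωC) = -j/(ω·C) = 0 - j1.08 Ω
Step 3 — With the output port shorted to ground, the output series arm Z2 runs from the junction to ground; the shunt arm Z3 also runs from the junction to ground. They appear in parallel: Z3 || Z2 = 0 - j1.105 Ω.
Step 4 — Series with input arm Z1: Z_in = Z1 + (Z3 || Z2) = 0 + j235.1 Ω = 235.1∠90.0° Ω.
Step 5 — Source phasor: V = 21.1∠67.5° V = 8.075 + j19.49 V.
Step 6 — Current: I = V / Z = 0.0829 - j0.03434 A = 0.08973∠-22.5° A.
Step 7 — Complex power: S = V·I* = 0 + j1.893 VA.
Step 8 — Real power: P = Re(S) = 0 W.
Step 9 — Reactive power: Q = Im(S) = 1.893 VAR.
Step 10 — Apparent power: |S| = 1.893 VA.
Step 11 — Power factor: PF = P/|S| = 0 (lagging).

(a) P = 0 W  (b) Q = 1.893 VAR  (c) S = 1.893 VA  (d) PF = 0 (lagging)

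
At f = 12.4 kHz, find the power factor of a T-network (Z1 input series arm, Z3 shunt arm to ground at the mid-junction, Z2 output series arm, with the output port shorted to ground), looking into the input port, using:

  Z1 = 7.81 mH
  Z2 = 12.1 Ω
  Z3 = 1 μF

Step 1 — Angular frequency: ω = 2π·f = 2π·1.24e+04 = 7.791e+04 rad/s.
Step 2 — Component impedances:
  Z1: Z = jωL = j·7.791e+04·0.00781 = 0 + j608.5 Ω
  Z2: Z = R = 12.1 Ω
  Z3: Z = 1/(jωC) = -j/(ω·C) = 0 - j12.84 Ω
Step 3 — With the output port shorted to ground, the output series arm Z2 runs from the junction to ground; the shunt arm Z3 also runs from the junction to ground. They appear in parallel: Z3 || Z2 = 6.406 - j6.039 Ω.
Step 4 — Series with input arm Z1: Z_in = Z1 + (Z3 || Z2) = 6.406 + j602.4 Ω = 602.5∠89.4° Ω.
Step 5 — Power factor: PF = cos(φ) = Re(Z)/|Z| = 6.406/602.5 = 0.01063.
Step 6 — Type: Im(Z) = 602.4 ⇒ lagging (phase φ = 89.4°).

PF = 0.01063 (lagging, φ = 89.4°)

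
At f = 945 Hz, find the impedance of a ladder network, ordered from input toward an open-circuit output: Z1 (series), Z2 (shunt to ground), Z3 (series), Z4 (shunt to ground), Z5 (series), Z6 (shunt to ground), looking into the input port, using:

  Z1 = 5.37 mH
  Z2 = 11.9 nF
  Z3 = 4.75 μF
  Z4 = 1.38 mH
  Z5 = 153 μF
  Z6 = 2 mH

Step 1 — Angular frequency: ω = 2π·f = 2π·945 = 5938 rad/s.
Step 2 — Component impedances:
  Z1: Z = jωL = j·5938·0.00537 = 0 + j31.88 Ω
  Z2: Z = 1/(jωC) = -j/(ω·C) = 0 - j1.415e+04 Ω
  Z3: Z = 1/(jωC) = -j/(ω·C) = 0 - j35.46 Ω
  Z4: Z = jωL = j·5938·0.00138 = 0 + j8.194 Ω
  Z5: Z = 1/(jωC) = -j/(ω·C) = 0 - j1.101 Ω
  Z6: Z = jωL = j·5938·0.002 = 0 + j11.88 Ω
Step 3 — Ladder network (open output): work backward from the far end, alternating series and parallel combinations. Z_in = 0 + j1.15 Ω = 1.15∠90.0° Ω.

Z = 0 + j1.15 Ω = 1.15∠90.0° Ω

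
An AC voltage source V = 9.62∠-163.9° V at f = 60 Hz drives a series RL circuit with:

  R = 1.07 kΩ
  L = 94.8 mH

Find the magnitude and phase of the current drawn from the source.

Step 1 — Angular frequency: ω = 2π·f = 2π·60 = 377 rad/s.
Step 2 — Component impedances:
  R: Z = R = 1070 Ω
  L: Z = jωL = j·377·0.0948 = 0 + j35.74 Ω
Step 3 — Series combination: Z_total = R + L = 1070 + j35.74 Ω = 1071∠1.9° Ω.
Step 4 — Source phasor: V = 9.62∠-163.9° V = -9.243 - j2.668 V.
Step 5 — Ohm's law: I = V / Z_total = (-9.243 - j2.668) / (1070 + j35.74) = -0.008712 - j0.002202 A.
Step 6 — Convert to polar: |I| = 0.008986 A, ∠I = -165.8°.

I = 0.008986∠-165.8° A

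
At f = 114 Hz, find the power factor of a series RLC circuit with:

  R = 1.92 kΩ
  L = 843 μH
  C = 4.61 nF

Step 1 — Angular frequency: ω = 2π·f = 2π·114 = 716.3 rad/s.
Step 2 — Component impedances:
  R: Z = R = 1920 Ω
  L: Z = jωL = j·716.3·0.000843 = 0 + j0.6038 Ω
  C: Z = 1/(jωC) = -j/(ω·C) = 0 - j3.028e+05 Ω
Step 3 — Series combination: Z_total = R + L + C = 1920 - j3.028e+05 Ω = 3.028e+05∠-89.6° Ω.
Step 4 — Power factor: PF = cos(φ) = Re(Z)/|Z| = 1920/3.0285e+05 = 0.00634.
Step 5 — Type: Im(Z) = -3.028e+05 ⇒ leading (phase φ = -89.6°).

PF = 0.00634 (leading, φ = -89.6°)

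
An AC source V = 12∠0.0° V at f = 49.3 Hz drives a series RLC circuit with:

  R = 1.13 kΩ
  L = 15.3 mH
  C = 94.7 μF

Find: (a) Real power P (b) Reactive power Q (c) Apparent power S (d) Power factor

Step 1 — Angular frequency: ω = 2π·f = 2π·49.3 = 309.8 rad/s.
Step 2 — Component impedances:
  R: Z = R = 1130 Ω
  L: Z = jωL = j·309.8·0.0153 = 0 + j4.739 Ω
  C: Z = 1/(jωC) = -j/(ω·C) = 0 - j34.09 Ω
Step 3 — Series combination: Z_total = R + L + C = 1130 - j29.35 Ω = 1130∠-1.5° Ω.
Step 4 — Source phasor: V = 12∠0.0° V = 12 V.
Step 5 — Current: I = V / Z = 0.01061 + j0.0002756 A = 0.01062∠1.5° A.
Step 6 — Complex power: S = V·I* = 0.1273 - j0.003308 VA.
Step 7 — Real power: P = Re(S) = 0.1273 W.
Step 8 — Reactive power: Q = Im(S) = -0.003308 VAR.
Step 9 — Apparent power: |S| = 0.1274 VA.
Step 10 — Power factor: PF = P/|S| = 0.9997 (leading).

(a) P = 0.1273 W  (b) Q = -0.003308 VAR  (c) S = 0.1274 VA  (d) PF = 0.9997 (leading)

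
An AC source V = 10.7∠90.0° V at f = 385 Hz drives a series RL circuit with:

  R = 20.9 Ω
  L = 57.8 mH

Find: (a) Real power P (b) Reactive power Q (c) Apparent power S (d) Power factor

Step 1 — Angular frequency: ω = 2π·f = 2π·385 = 2419 rad/s.
Step 2 — Component impedances:
  R: Z = R = 20.9 Ω
  L: Z = jωL = j·2419·0.0578 = 0 + j139.8 Ω
Step 3 — Series combination: Z_total = R + L = 20.9 + j139.8 Ω = 141.4∠81.5° Ω.
Step 4 — Source phasor: V = 10.7∠90.0° V = 0 + j10.7 V.
Step 5 — Current: I = V / Z = 0.07485 + j0.01119 A = 0.07569∠8.5° A.
Step 6 — Complex power: S = V·I* = 0.1197 + j0.8009 VA.
Step 7 — Real power: P = Re(S) = 0.1197 W.
Step 8 — Reactive power: Q = Im(S) = 0.8009 VAR.
Step 9 — Apparent power: |S| = 0.8098 VA.
Step 10 — Power factor: PF = P/|S| = 0.1478 (lagging).

(a) P = 0.1197 W  (b) Q = 0.8009 VAR  (c) S = 0.8098 VA  (d) PF = 0.1478 (lagging)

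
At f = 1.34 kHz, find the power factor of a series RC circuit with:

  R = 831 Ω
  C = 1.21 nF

Step 1 — Angular frequency: ω = 2π·f = 2π·1340 = 8419 rad/s.
Step 2 — Component impedances:
  R: Z = R = 831 Ω
  C: Z = 1/(jωC) = -j/(ω·C) = 0 - j9.816e+04 Ω
Step 3 — Series combination: Z_total = R + C = 831 - j9.816e+04 Ω = 9.816e+04∠-89.5° Ω.
Step 4 — Power factor: PF = cos(φ) = Re(Z)/|Z| = 831/9.816e+04 = 0.008466.
Step 5 — Type: Im(Z) = -9.816e+04 ⇒ leading (phase φ = -89.5°).

PF = 0.008466 (leading, φ = -89.5°)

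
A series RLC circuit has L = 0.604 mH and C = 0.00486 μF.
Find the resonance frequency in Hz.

Step 1 — Resonance condition Im(Z)=0 gives ω₀ = 1/√(LC).
Step 2 — ω₀ = 1/√(0.000604·4.86e-09) = 5.837e+05 rad/s.
Step 3 — f₀ = ω₀/(2π) = 9.289e+04 Hz.

f₀ = 9.289e+04 Hz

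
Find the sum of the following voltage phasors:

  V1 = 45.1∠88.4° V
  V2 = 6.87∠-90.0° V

Step 1 — Convert each phasor to rectangular form:
  V1 = 45.1·(cos(88.4°) + j·sin(88.4°)) = 1.259 + j45.08 V
  V2 = 6.87·(cos(-90.0°) + j·sin(-90.0°)) = 0 - j6.87 V
Step 2 — Sum components: V_total = 1.259 + j38.21 V.
Step 3 — Convert to polar: |V_total| = 38.23 V, ∠V_total = 88.1°.

V_total = 38.23∠88.1° V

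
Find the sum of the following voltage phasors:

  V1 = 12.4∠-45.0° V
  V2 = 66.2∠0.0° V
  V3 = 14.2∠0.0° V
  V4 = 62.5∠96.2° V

Step 1 — Convert each phasor to rectangular form:
  V1 = 12.4·(cos(-45.0°) + j·sin(-45.0°)) = 8.768 - j8.768 V
  V2 = 66.2·(cos(0.0°) + j·sin(0.0°)) = 66.2 V
  V3 = 14.2·(cos(0.0°) + j·sin(0.0°)) = 14.2 V
  V4 = 62.5·(cos(96.2°) + j·sin(96.2°)) = -6.75 + j62.13 V
Step 2 — Sum components: V_total = 82.42 + j53.37 V.
Step 3 — Convert to polar: |V_total| = 98.19 V, ∠V_total = 32.9°.

V_total = 98.19∠32.9° V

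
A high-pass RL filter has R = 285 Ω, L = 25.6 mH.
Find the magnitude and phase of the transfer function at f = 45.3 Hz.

Step 1 — Angular frequency: ω = 2π·45.3 = 284.6 rad/s.
Step 2 — Transfer function: H(jω) = jωL/(R + jωL).
Step 3 — Numerator jωL = j·7.286; denominator R + jωL = 285 + j7.286.
Step 4 — H = 0.0006532 + j0.02555.
Step 5 — Magnitude: |H| = 0.02556 (-31.8 dB); phase: φ = 88.5°.

|H| = 0.02556 (-31.8 dB), φ = 88.5°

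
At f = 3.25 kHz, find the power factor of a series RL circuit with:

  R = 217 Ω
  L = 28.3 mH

Step 1 — Angular frequency: ω = 2π·f = 2π·3250 = 2.042e+04 rad/s.
Step 2 — Component impedances:
  R: Z = R = 217 Ω
  L: Z = jωL = j·2.042e+04·0.0283 = 0 + j577.9 Ω
Step 3 — Series combination: Z_total = R + L = 217 + j577.9 Ω = 617.3∠69.4° Ω.
Step 4 — Power factor: PF = cos(φ) = Re(Z)/|Z| = 217/617.3 = 0.3515.
Step 5 — Type: Im(Z) = 577.9 ⇒ lagging (phase φ = 69.4°).

PF = 0.3515 (lagging, φ = 69.4°)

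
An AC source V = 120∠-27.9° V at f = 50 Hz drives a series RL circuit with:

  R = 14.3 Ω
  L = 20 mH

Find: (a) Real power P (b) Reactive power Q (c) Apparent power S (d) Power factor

Step 1 — Angular frequency: ω = 2π·f = 2π·50 = 314.2 rad/s.
Step 2 — Component impedances:
  R: Z = R = 14.3 Ω
  L: Z = jωL = j·314.2·0.02 = 0 + j6.283 Ω
Step 3 — Series combination: Z_total = R + L = 14.3 + j6.283 Ω = 15.62∠23.7° Ω.
Step 4 — Source phasor: V = 120∠-27.9° V = 106.1 - j56.15 V.
Step 5 — Current: I = V / Z = 4.77 - j6.023 A = 7.683∠-51.6° A.
Step 6 — Complex power: S = V·I* = 844 + j370.9 VA.
Step 7 — Real power: P = Re(S) = 844 W.
Step 8 — Reactive power: Q = Im(S) = 370.9 VAR.
Step 9 — Apparent power: |S| = 921.9 VA.
Step 10 — Power factor: PF = P/|S| = 0.9155 (lagging).

(a) P = 844 W  (b) Q = 370.9 VAR  (c) S = 921.9 VA  (d) PF = 0.9155 (lagging)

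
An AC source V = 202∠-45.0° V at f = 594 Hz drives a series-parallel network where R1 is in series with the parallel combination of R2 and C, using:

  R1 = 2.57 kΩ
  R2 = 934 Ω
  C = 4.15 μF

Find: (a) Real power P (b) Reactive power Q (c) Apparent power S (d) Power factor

Step 1 — Angular frequency: ω = 2π·f = 2π·594 = 3732 rad/s.
Step 2 — Component impedances:
  R1: Z = R = 2570 Ω
  R2: Z = R = 934 Ω
  C: Z = 1/(jωC) = -j/(ω·C) = 0 - j64.56 Ω
Step 3 — Parallel branch: R2 || C = 1/(1/R2 + 1/C) = 4.442 - j64.26 Ω.
Step 4 — Series with R1: Z_total = R1 + (R2 || C) = 2574 - j64.26 Ω = 2575∠-1.4° Ω.
Step 5 — Source phasor: V = 202∠-45.0° V = 142.8 - j142.8 V.
Step 6 — Current: I = V / Z = 0.05683 - j0.05406 A = 0.07844∠-43.6° A.
Step 7 — Complex power: S = V·I* = 15.84 - j0.3953 VA.
Step 8 — Real power: P = Re(S) = 15.84 W.
Step 9 — Reactive power: Q = Im(S) = -0.3953 VAR.
Step 10 — Apparent power: |S| = 15.84 VA.
Step 11 — Power factor: PF = P/|S| = 0.9997 (leading).

(a) P = 15.84 W  (b) Q = -0.3953 VAR  (c) S = 15.84 VA  (d) PF = 0.9997 (leading)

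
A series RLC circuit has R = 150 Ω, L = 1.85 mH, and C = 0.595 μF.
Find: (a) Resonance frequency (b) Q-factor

Step 1 — Resonance condition Im(Z)=0 gives ω₀ = 1/√(LC).
Step 2 — ω₀ = 1/√(0.00185·5.95e-07) = 3.014e+04 rad/s.
Step 3 — f₀ = ω₀/(2π) = 4797 Hz.
Step 4 — Series Q: Q = ω₀L/R = 3.014e+04·0.00185/150 = 0.3717.

(a) f₀ = 4797 Hz  (b) Q = 0.3717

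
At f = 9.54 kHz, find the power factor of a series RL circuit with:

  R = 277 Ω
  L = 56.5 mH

Step 1 — Angular frequency: ω = 2π·f = 2π·9540 = 5.994e+04 rad/s.
Step 2 — Component impedances:
  R: Z = R = 277 Ω
  L: Z = jωL = j·5.994e+04·0.0565 = 0 + j3387 Ω
Step 3 — Series combination: Z_total = R + L = 277 + j3387 Ω = 3398∠85.3° Ω.
Step 4 — Power factor: PF = cos(φ) = Re(Z)/|Z| = 277/3398 = 0.08152.
Step 5 — Type: Im(Z) = 3387 ⇒ lagging (phase φ = 85.3°).

PF = 0.08152 (lagging, φ = 85.3°)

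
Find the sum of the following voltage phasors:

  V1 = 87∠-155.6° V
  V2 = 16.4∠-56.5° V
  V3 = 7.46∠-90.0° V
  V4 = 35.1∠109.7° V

Step 1 — Convert each phasor to rectangular form:
  V1 = 87·(cos(-155.6°) + j·sin(-155.6°)) = -79.23 - j35.94 V
  V2 = 16.4·(cos(-56.5°) + j·sin(-56.5°)) = 9.052 - j13.68 V
  V3 = 7.46·(cos(-90.0°) + j·sin(-90.0°)) = 0 - j7.46 V
  V4 = 35.1·(cos(109.7°) + j·sin(109.7°)) = -11.83 + j33.05 V
Step 2 — Sum components: V_total = -82.01 - j24.03 V.
Step 3 — Convert to polar: |V_total| = 85.46 V, ∠V_total = -163.7°.

V_total = 85.46∠-163.7° V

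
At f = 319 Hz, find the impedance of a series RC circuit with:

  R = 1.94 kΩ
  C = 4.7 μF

Step 1 — Angular frequency: ω = 2π·f = 2π·319 = 2004 rad/s.
Step 2 — Component impedances:
  R: Z = R = 1940 Ω
  C: Z = 1/(jωC) = -j/(ω·C) = 0 - j106.2 Ω
Step 3 — Series combination: Z_total = R + C = 1940 - j106.2 Ω = 1943∠-3.1° Ω.

Z = 1940 - j106.2 Ω = 1943∠-3.1° Ω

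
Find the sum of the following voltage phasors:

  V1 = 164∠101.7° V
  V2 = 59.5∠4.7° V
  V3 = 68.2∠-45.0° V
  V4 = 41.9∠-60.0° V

Step 1 — Convert each phasor to rectangular form:
  V1 = 164·(cos(101.7°) + j·sin(101.7°)) = -33.26 + j160.6 V
  V2 = 59.5·(cos(4.7°) + j·sin(4.7°)) = 59.3 + j4.875 V
  V3 = 68.2·(cos(-45.0°) + j·sin(-45.0°)) = 48.22 - j48.22 V
  V4 = 41.9·(cos(-60.0°) + j·sin(-60.0°)) = 20.95 - j36.29 V
Step 2 — Sum components: V_total = 95.22 + j80.96 V.
Step 3 — Convert to polar: |V_total| = 125 V, ∠V_total = 40.4°.

V_total = 125∠40.4° V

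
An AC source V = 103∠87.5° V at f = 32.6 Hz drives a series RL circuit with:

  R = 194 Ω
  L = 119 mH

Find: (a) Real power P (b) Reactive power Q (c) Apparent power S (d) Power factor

Step 1 — Angular frequency: ω = 2π·f = 2π·32.6 = 204.8 rad/s.
Step 2 — Component impedances:
  R: Z = R = 194 Ω
  L: Z = jωL = j·204.8·0.119 = 0 + j24.37 Ω
Step 3 — Series combination: Z_total = R + L = 194 + j24.37 Ω = 195.5∠7.2° Ω.
Step 4 — Source phasor: V = 103∠87.5° V = 4.493 + j102.9 V.
Step 5 — Current: I = V / Z = 0.08841 + j0.5193 A = 0.5268∠80.3° A.
Step 6 — Complex power: S = V·I* = 53.84 + j6.764 VA.
Step 7 — Real power: P = Re(S) = 53.84 W.
Step 8 — Reactive power: Q = Im(S) = 6.764 VAR.
Step 9 — Apparent power: |S| = 54.26 VA.
Step 10 — Power factor: PF = P/|S| = 0.9922 (lagging).

(a) P = 53.84 W  (b) Q = 6.764 VAR  (c) S = 54.26 VA  (d) PF = 0.9922 (lagging)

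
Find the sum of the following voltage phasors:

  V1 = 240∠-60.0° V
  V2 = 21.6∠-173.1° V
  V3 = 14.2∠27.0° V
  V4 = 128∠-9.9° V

Step 1 — Convert each phasor to rectangular form:
  V1 = 240·(cos(-60.0°) + j·sin(-60.0°)) = 120 - j207.8 V
  V2 = 21.6·(cos(-173.1°) + j·sin(-173.1°)) = -21.44 - j2.595 V
  V3 = 14.2·(cos(27.0°) + j·sin(27.0°)) = 12.65 + j6.447 V
  V4 = 128·(cos(-9.9°) + j·sin(-9.9°)) = 126.1 - j22.01 V
Step 2 — Sum components: V_total = 237.3 - j226 V.
Step 3 — Convert to polar: |V_total| = 327.7 V, ∠V_total = -43.6°.

V_total = 327.7∠-43.6° V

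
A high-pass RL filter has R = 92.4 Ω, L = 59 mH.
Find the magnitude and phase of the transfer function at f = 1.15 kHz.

Step 1 — Angular frequency: ω = 2π·1150 = 7226 rad/s.
Step 2 — Transfer function: H(jω) = jωL/(R + jωL).
Step 3 — Numerator jωL = j·426.3; denominator R + jωL = 92.4 + j426.3.
Step 4 — H = 0.9551 + j0.207.
Step 5 — Magnitude: |H| = 0.9773 (-0.2 dB); phase: φ = 12.2°.

|H| = 0.9773 (-0.2 dB), φ = 12.2°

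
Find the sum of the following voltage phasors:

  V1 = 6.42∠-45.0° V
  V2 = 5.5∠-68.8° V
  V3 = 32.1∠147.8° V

Step 1 — Convert each phasor to rectangular form:
  V1 = 6.42·(cos(-45.0°) + j·sin(-45.0°)) = 4.54 - j4.54 V
  V2 = 5.5·(cos(-68.8°) + j·sin(-68.8°)) = 1.989 - j5.128 V
  V3 = 32.1·(cos(147.8°) + j·sin(147.8°)) = -27.16 + j17.11 V
Step 2 — Sum components: V_total = -20.63 + j7.438 V.
Step 3 — Convert to polar: |V_total| = 21.93 V, ∠V_total = 160.2°.

V_total = 21.93∠160.2° V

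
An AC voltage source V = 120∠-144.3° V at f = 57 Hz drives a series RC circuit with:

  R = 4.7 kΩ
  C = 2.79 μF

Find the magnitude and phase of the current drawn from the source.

Step 1 — Angular frequency: ω = 2π·f = 2π·57 = 358.1 rad/s.
Step 2 — Component impedances:
  R: Z = R = 4700 Ω
  C: Z = 1/(jωC) = -j/(ω·C) = 0 - j1001 Ω
Step 3 — Series combination: Z_total = R + C = 4700 - j1001 Ω = 4805∠-12.0° Ω.
Step 4 — Source phasor: V = 120∠-144.3° V = -97.45 - j70.02 V.
Step 5 — Ohm's law: I = V / Z_total = (-97.45 - j70.02) / (4700 - j1001) = -0.0168 - j0.01848 A.
Step 6 — Convert to polar: |I| = 0.02497 A, ∠I = -132.3°.

I = 0.02497∠-132.3° A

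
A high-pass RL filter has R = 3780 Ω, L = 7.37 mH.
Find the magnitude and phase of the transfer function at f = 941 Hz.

Step 1 — Angular frequency: ω = 2π·941 = 5912 rad/s.
Step 2 — Transfer function: H(jω) = jωL/(R + jωL).
Step 3 — Numerator jωL = j·43.57; denominator R + jωL = 3780 + j43.57.
Step 4 — H = 0.0001329 + j0.01153.
Step 5 — Magnitude: |H| = 0.01153 (-38.8 dB); phase: φ = 89.3°.

|H| = 0.01153 (-38.8 dB), φ = 89.3°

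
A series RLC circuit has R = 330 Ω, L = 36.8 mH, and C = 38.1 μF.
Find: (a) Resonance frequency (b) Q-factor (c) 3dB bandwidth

Step 1 — Resonance: ω₀ = 1/√(LC) = 1/√(0.0368·3.81e-05) = 844.5 rad/s.
Step 2 — f₀ = ω₀/(2π) = 134.4 Hz.
Step 3 — Series Q: Q = ω₀L/R = 844.5·0.0368/330 = 0.09418.
Step 4 — Bandwidth: Δω = ω₀/Q = 8967 rad/s; BW = Δω/(2π) = 1427 Hz.

(a) f₀ = 134.4 Hz  (b) Q = 0.09418  (c) BW = 1427 Hz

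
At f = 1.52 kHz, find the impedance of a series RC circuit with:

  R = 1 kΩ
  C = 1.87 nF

Step 1 — Angular frequency: ω = 2π·f = 2π·1520 = 9550 rad/s.
Step 2 — Component impedances:
  R: Z = R = 1000 Ω
  C: Z = 1/(jωC) = -j/(ω·C) = 0 - j5.599e+04 Ω
Step 3 — Series combination: Z_total = R + C = 1000 - j5.599e+04 Ω = 5.6e+04∠-89.0° Ω.

Z = 1000 - j5.599e+04 Ω = 5.6e+04∠-89.0° Ω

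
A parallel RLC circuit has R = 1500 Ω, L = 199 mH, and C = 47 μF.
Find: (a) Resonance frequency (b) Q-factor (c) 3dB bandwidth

Step 1 — Resonance: ω₀ = 1/√(LC) = 1/√(0.199·4.7e-05) = 327 rad/s.
Step 2 — f₀ = ω₀/(2π) = 52.04 Hz.
Step 3 — Parallel Q: Q = R/(ω₀L) = 1500/(327·0.199) = 23.05.
Step 4 — Bandwidth: Δω = ω₀/Q = 14.18 rad/s; BW = Δω/(2π) = 2.258 Hz.

(a) f₀ = 52.04 Hz  (b) Q = 23.05  (c) BW = 2.258 Hz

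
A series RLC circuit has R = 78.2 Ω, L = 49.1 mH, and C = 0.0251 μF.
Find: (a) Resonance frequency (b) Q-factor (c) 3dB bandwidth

Step 1 — Resonance: ω₀ = 1/√(LC) = 1/√(0.0491·2.51e-08) = 2.849e+04 rad/s.
Step 2 — f₀ = ω₀/(2π) = 4534 Hz.
Step 3 — Series Q: Q = ω₀L/R = 2.849e+04·0.0491/78.2 = 17.89.
Step 4 — Bandwidth: Δω = ω₀/Q = 1593 rad/s; BW = Δω/(2π) = 253.5 Hz.

(a) f₀ = 4534 Hz  (b) Q = 17.89  (c) BW = 253.5 Hz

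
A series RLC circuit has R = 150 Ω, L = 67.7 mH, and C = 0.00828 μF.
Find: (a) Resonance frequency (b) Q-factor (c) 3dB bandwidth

Step 1 — Resonance: ω₀ = 1/√(LC) = 1/√(0.0677·8.28e-09) = 4.224e+04 rad/s.
Step 2 — f₀ = ω₀/(2π) = 6722 Hz.
Step 3 — Series Q: Q = ω₀L/R = 4.224e+04·0.0677/150 = 19.06.
Step 4 — Bandwidth: Δω = ω₀/Q = 2216 rad/s; BW = Δω/(2π) = 352.6 Hz.

(a) f₀ = 6722 Hz  (b) Q = 19.06  (c) BW = 352.6 Hz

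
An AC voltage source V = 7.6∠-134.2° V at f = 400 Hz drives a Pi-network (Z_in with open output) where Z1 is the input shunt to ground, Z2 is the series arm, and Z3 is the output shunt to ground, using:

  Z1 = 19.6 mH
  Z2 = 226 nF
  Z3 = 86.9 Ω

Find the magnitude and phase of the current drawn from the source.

Step 1 — Angular frequency: ω = 2π·f = 2π·400 = 2513 rad/s.
Step 2 — Component impedances:
  Z1: Z = jωL = j·2513·0.0196 = 0 + j49.26 Ω
  Z2: Z = 1/(jωC) = -j/(ω·C) = 0 - j1761 Ω
  Z3: Z = R = 86.9 Ω
Step 3 — With open output, the series arm Z2 and the output shunt Z3 appear in series to ground: Z2 + Z3 = 86.9 - j1761 Ω.
Step 4 — Parallel with input shunt Z1: Z_in = Z1 || (Z2 + Z3) = 0.07182 + j50.67 Ω = 50.67∠89.9° Ω.
Step 5 — Source phasor: V = 7.6∠-134.2° V = -5.298 - j5.449 V.
Step 6 — Ohm's law: I = V / Z_total = (-5.298 - j5.449) / (0.07182 + j50.67) = -0.1077 + j0.1044 A.
Step 7 — Convert to polar: |I| = 0.15 A, ∠I = 135.9°.

I = 0.15∠135.9° A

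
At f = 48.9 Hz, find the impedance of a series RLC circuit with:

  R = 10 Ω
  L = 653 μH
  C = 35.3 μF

Step 1 — Angular frequency: ω = 2π·f = 2π·48.9 = 307.2 rad/s.
Step 2 — Component impedances:
  R: Z = R = 10 Ω
  L: Z = jωL = j·307.2·0.000653 = 0 + j0.2006 Ω
  C: Z = 1/(jωC) = -j/(ω·C) = 0 - j92.2 Ω
Step 3 — Series combination: Z_total = R + L + C = 10 - j92 Ω = 92.54∠-83.8° Ω.

Z = 10 - j92 Ω = 92.54∠-83.8° Ω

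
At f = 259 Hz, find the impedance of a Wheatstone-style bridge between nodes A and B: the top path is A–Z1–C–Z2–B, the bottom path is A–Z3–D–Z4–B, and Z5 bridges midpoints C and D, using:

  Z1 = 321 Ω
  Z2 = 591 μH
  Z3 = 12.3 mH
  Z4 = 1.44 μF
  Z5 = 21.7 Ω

Step 1 — Angular frequency: ω = 2π·f = 2π·259 = 1627 rad/s.
Step 2 — Component impedances:
  Z1: Z = R = 321 Ω
  Z2: Z = jωL = j·1627·0.000591 = 0 + j0.9618 Ω
  Z3: Z = jωL = j·1627·0.0123 = 0 + j20.02 Ω
  Z4: Z = 1/(jωC) = -j/(ω·C) = 0 - j426.7 Ω
  Z5: Z = R = 21.7 Ω
Step 3 — Bridge requires nodal analysis (the Z5 bridge couples midpoints C and D, so the two paths cannot be reduced to a simple series/parallel combination). Setting node B to ground and injecting 1 A at node A, the 3-node admittance system at A, C, D solves to V_A = Z_AB = 21.28 + j17.5 Ω = 27.55∠39.4° Ω.

Z = 21.28 + j17.5 Ω = 27.55∠39.4° Ω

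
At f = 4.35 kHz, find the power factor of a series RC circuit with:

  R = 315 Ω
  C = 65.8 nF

Step 1 — Angular frequency: ω = 2π·f = 2π·4350 = 2.733e+04 rad/s.
Step 2 — Component impedances:
  R: Z = R = 315 Ω
  C: Z = 1/(jωC) = -j/(ω·C) = 0 - j556 Ω
Step 3 — Series combination: Z_total = R + C = 315 - j556 Ω = 639.1∠-60.5° Ω.
Step 4 — Power factor: PF = cos(φ) = Re(Z)/|Z| = 315/639.1 = 0.4929.
Step 5 — Type: Im(Z) = -556 ⇒ leading (phase φ = -60.5°).

PF = 0.4929 (leading, φ = -60.5°)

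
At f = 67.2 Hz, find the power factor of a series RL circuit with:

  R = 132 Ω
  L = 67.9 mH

Step 1 — Angular frequency: ω = 2π·f = 2π·67.2 = 422.2 rad/s.
Step 2 — Component impedances:
  R: Z = R = 132 Ω
  L: Z = jωL = j·422.2·0.0679 = 0 + j28.67 Ω
Step 3 — Series combination: Z_total = R + L = 132 + j28.67 Ω = 135.1∠12.3° Ω.
Step 4 — Power factor: PF = cos(φ) = Re(Z)/|Z| = 132/135.08 = 0.9772.
Step 5 — Type: Im(Z) = 28.67 ⇒ lagging (phase φ = 12.3°).

PF = 0.9772 (lagging, φ = 12.3°)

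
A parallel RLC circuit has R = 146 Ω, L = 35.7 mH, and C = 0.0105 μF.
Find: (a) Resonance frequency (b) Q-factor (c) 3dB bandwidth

Step 1 — Resonance: ω₀ = 1/√(LC) = 1/√(0.0357·1.05e-08) = 5.165e+04 rad/s.
Step 2 — f₀ = ω₀/(2π) = 8220 Hz.
Step 3 — Parallel Q: Q = R/(ω₀L) = 146/(5.165e+04·0.0357) = 0.07918.
Step 4 — Bandwidth: Δω = ω₀/Q = 6.523e+05 rad/s; BW = Δω/(2π) = 1.038e+05 Hz.

(a) f₀ = 8220 Hz  (b) Q = 0.07918  (c) BW = 1.038e+05 Hz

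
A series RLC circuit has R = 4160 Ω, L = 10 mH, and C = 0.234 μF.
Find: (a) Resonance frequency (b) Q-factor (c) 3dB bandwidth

Step 1 — Resonance: ω₀ = 1/√(LC) = 1/√(0.01·2.34e-07) = 2.067e+04 rad/s.
Step 2 — f₀ = ω₀/(2π) = 3290 Hz.
Step 3 — Series Q: Q = ω₀L/R = 2.067e+04·0.01/4160 = 0.04969.
Step 4 — Bandwidth: Δω = ω₀/Q = 4.16e+05 rad/s; BW = Δω/(2π) = 6.621e+04 Hz.

(a) f₀ = 3290 Hz  (b) Q = 0.04969  (c) BW = 6.621e+04 Hz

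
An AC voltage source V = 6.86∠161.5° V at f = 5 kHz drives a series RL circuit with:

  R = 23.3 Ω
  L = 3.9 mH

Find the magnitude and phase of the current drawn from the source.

Step 1 — Angular frequency: ω = 2π·f = 2π·5000 = 3.142e+04 rad/s.
Step 2 — Component impedances:
  R: Z = R = 23.3 Ω
  L: Z = jωL = j·3.142e+04·0.0039 = 0 + j122.5 Ω
Step 3 — Series combination: Z_total = R + L = 23.3 + j122.5 Ω = 124.7∠79.2° Ω.
Step 4 — Source phasor: V = 6.86∠161.5° V = -6.506 + j2.177 V.
Step 5 — Ohm's law: I = V / Z_total = (-6.506 + j2.177) / (23.3 + j122.5) = 0.007401 + j0.0545 A.
Step 6 — Convert to polar: |I| = 0.055 A, ∠I = 82.3°.

I = 0.055∠82.3° A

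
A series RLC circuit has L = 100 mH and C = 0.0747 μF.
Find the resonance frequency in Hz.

Step 1 — Resonance condition Im(Z)=0 gives ω₀ = 1/√(LC).
Step 2 — ω₀ = 1/√(0.1·7.47e-08) = 1.157e+04 rad/s.
Step 3 — f₀ = ω₀/(2π) = 1841 Hz.

f₀ = 1841 Hz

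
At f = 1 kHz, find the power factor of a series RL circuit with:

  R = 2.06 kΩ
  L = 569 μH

Step 1 — Angular frequency: ω = 2π·f = 2π·1000 = 6283 rad/s.
Step 2 — Component impedances:
  R: Z = R = 2060 Ω
  L: Z = jωL = j·6283·0.000569 = 0 + j3.575 Ω
Step 3 — Series combination: Z_total = R + L = 2060 + j3.575 Ω = 2060∠0.1° Ω.
Step 4 — Power factor: PF = cos(φ) = Re(Z)/|Z| = 2060/2060 = 1.
Step 5 — Type: Im(Z) = 3.575 ⇒ lagging (phase φ = 0.1°).

PF = 1 (lagging, φ = 0.1°)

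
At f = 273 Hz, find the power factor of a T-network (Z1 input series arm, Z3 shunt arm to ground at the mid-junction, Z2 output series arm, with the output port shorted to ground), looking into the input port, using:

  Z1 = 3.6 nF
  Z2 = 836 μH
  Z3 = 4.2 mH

Step 1 — Angular frequency: ω = 2π·f = 2π·273 = 1715 rad/s.
Step 2 — Component impedances:
  Z1: Z = 1/(jωC) = -j/(ω·C) = 0 - j1.619e+05 Ω
  Z2: Z = jωL = j·1715·0.000836 = 0 + j1.434 Ω
  Z3: Z = jωL = j·1715·0.0042 = 0 + j7.204 Ω
Step 3 — With the output port shorted to ground, the output series arm Z2 runs from the junction to ground; the shunt arm Z3 also runs from the junction to ground. They appear in parallel: Z3 || Z2 = 0 + j1.196 Ω.
Step 4 — Series with input arm Z1: Z_in = Z1 + (Z3 || Z2) = 0 - j1.619e+05 Ω = 1.619e+05∠-90.0° Ω.
Step 5 — Power factor: PF = cos(φ) = Re(Z)/|Z| = 0/1.619e+05 = 0.
Step 6 — Type: Im(Z) = -1.619e+05 ⇒ leading (phase φ = -90.0°).

PF = 0 (leading, φ = -90.0°)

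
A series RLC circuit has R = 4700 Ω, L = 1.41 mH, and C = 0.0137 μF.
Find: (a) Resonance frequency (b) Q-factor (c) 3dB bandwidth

Step 1 — Resonance: ω₀ = 1/√(LC) = 1/√(0.00141·1.37e-08) = 2.275e+05 rad/s.
Step 2 — f₀ = ω₀/(2π) = 3.621e+04 Hz.
Step 3 — Series Q: Q = ω₀L/R = 2.275e+05·0.00141/4700 = 0.06826.
Step 4 — Bandwidth: Δω = ω₀/Q = 3.333e+06 rad/s; BW = Δω/(2π) = 5.305e+05 Hz.

(a) f₀ = 3.621e+04 Hz  (b) Q = 0.06826  (c) BW = 5.305e+05 Hz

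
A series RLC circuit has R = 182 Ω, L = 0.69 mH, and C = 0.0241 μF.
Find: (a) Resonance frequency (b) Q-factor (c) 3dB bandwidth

Step 1 — Resonance condition Im(Z)=0 gives ω₀ = 1/√(LC).
Step 2 — ω₀ = 1/√(0.00069·2.41e-08) = 2.452e+05 rad/s.
Step 3 — f₀ = ω₀/(2π) = 3.903e+04 Hz.
Step 4 — Series Q: Q = ω₀L/R = 2.452e+05·0.00069/182 = 0.9297.
Step 5 — 3dB bandwidth: Δω = ω₀/Q = 2.638e+05 rad/s; BW = Δω/(2π) = 4.198e+04 Hz.

(a) f₀ = 3.903e+04 Hz  (b) Q = 0.9297  (c) BW = 4.198e+04 Hz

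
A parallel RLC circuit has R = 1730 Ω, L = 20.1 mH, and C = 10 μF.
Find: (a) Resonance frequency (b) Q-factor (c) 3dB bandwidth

Step 1 — Resonance: ω₀ = 1/√(LC) = 1/√(0.0201·1e-05) = 2230 rad/s.
Step 2 — f₀ = ω₀/(2π) = 355 Hz.
Step 3 — Parallel Q: Q = R/(ω₀L) = 1730/(2230·0.0201) = 38.59.
Step 4 — Bandwidth: Δω = ω₀/Q = 57.8 rad/s; BW = Δω/(2π) = 9.2 Hz.

(a) f₀ = 355 Hz  (b) Q = 38.59  (c) BW = 9.2 Hz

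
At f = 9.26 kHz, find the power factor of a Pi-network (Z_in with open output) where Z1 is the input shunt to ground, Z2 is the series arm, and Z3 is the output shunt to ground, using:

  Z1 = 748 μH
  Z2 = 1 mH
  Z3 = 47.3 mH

Step 1 — Angular frequency: ω = 2π·f = 2π·9260 = 5.818e+04 rad/s.
Step 2 — Component impedances:
  Z1: Z = jωL = j·5.818e+04·0.000748 = 0 + j43.52 Ω
  Z2: Z = jωL = j·5.818e+04·0.001 = 0 + j58.18 Ω
  Z3: Z = jωL = j·5.818e+04·0.0473 = 0 + j2752 Ω
Step 3 — With open output, the series arm Z2 and the output shunt Z3 appear in series to ground: Z2 + Z3 = 0 + j2810 Ω.
Step 4 — Parallel with input shunt Z1: Z_in = Z1 || (Z2 + Z3) = 0 + j42.86 Ω = 42.86∠90.0° Ω.
Step 5 — Power factor: PF = cos(φ) = Re(Z)/|Z| = -0/42.86 = -0.
Step 6 — Type: Im(Z) = 42.86 ⇒ lagging (phase φ = 90.0°).

PF = -0 (lagging, φ = 90.0°)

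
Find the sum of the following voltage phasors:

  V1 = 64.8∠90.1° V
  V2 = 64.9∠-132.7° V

Step 1 — Convert each phasor to rectangular form:
  V1 = 64.8·(cos(90.1°) + j·sin(90.1°)) = -0.1131 + j64.8 V
  V2 = 64.9·(cos(-132.7°) + j·sin(-132.7°)) = -44.01 - j47.7 V
Step 2 — Sum components: V_total = -44.13 + j17.1 V.
Step 3 — Convert to polar: |V_total| = 47.32 V, ∠V_total = 158.8°.

V_total = 47.32∠158.8° V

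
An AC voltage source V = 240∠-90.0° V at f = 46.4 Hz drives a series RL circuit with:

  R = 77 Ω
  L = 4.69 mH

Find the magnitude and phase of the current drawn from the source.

Step 1 — Angular frequency: ω = 2π·f = 2π·46.4 = 291.5 rad/s.
Step 2 — Component impedances:
  R: Z = R = 77 Ω
  L: Z = jωL = j·291.5·0.00469 = 0 + j1.367 Ω
Step 3 — Series combination: Z_total = R + L = 77 + j1.367 Ω = 77.01∠1.0° Ω.
Step 4 — Source phasor: V = 240∠-90.0° V = 0 - j240 V.
Step 5 — Ohm's law: I = V / Z_total = (0 - j240) / (77 + j1.367) = -0.05533 - j3.116 A.
Step 6 — Convert to polar: |I| = 3.116 A, ∠I = -91.0°.

I = 3.116∠-91.0° A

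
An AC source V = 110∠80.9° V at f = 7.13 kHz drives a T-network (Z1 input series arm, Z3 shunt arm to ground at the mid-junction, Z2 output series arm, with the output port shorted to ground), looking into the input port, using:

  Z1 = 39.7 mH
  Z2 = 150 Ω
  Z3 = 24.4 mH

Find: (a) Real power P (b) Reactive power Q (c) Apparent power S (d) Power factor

Step 1 — Angular frequency: ω = 2π·f = 2π·7130 = 4.48e+04 rad/s.
Step 2 — Component impedances:
  Z1: Z = jωL = j·4.48e+04·0.0397 = 0 + j1779 Ω
  Z2: Z = R = 150 Ω
  Z3: Z = jωL = j·4.48e+04·0.0244 = 0 + j1093 Ω
Step 3 — With the output port shorted to ground, the output series arm Z2 runs from the junction to ground; the shunt arm Z3 also runs from the junction to ground. They appear in parallel: Z3 || Z2 = 147.2 + j20.2 Ω.
Step 4 — Series with input arm Z1: Z_in = Z1 + (Z3 || Z2) = 147.2 + j1799 Ω = 1805∠85.3° Ω.
Step 5 — Source phasor: V = 110∠80.9° V = 17.4 + j108.6 V.
Step 6 — Current: I = V / Z = 0.06077 - j0.004698 A = 0.06095∠-4.4° A.
Step 7 — Complex power: S = V·I* = 0.5469 + j6.682 VA.
Step 8 — Real power: P = Re(S) = 0.5469 W.
Step 9 — Reactive power: Q = Im(S) = 6.682 VAR.
Step 10 — Apparent power: |S| = 6.705 VA.
Step 11 — Power factor: PF = P/|S| = 0.08158 (lagging).

(a) P = 0.5469 W  (b) Q = 6.682 VAR  (c) S = 6.705 VA  (d) PF = 0.08158 (lagging)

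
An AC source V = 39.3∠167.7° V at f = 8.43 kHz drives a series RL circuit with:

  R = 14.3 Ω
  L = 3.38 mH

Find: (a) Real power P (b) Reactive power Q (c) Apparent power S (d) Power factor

Step 1 — Angular frequency: ω = 2π·f = 2π·8430 = 5.297e+04 rad/s.
Step 2 — Component impedances:
  R: Z = R = 14.3 Ω
  L: Z = jωL = j·5.297e+04·0.00338 = 0 + j179 Ω
Step 3 — Series combination: Z_total = R + L = 14.3 + j179 Ω = 179.6∠85.4° Ω.
Step 4 — Source phasor: V = 39.3∠167.7° V = -38.4 + j8.372 V.
Step 5 — Current: I = V / Z = 0.02944 + j0.2168 A = 0.2188∠82.3° A.
Step 6 — Complex power: S = V·I* = 0.6847 + j8.572 VA.
Step 7 — Real power: P = Re(S) = 0.6847 W.
Step 8 — Reactive power: Q = Im(S) = 8.572 VAR.
Step 9 — Apparent power: |S| = 8.6 VA.
Step 10 — Power factor: PF = P/|S| = 0.07962 (lagging).

(a) P = 0.6847 W  (b) Q = 8.572 VAR  (c) S = 8.6 VA  (d) PF = 0.07962 (lagging)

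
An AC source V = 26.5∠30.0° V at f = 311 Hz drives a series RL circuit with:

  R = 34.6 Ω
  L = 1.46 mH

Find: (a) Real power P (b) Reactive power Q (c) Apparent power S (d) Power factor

Step 1 — Angular frequency: ω = 2π·f = 2π·311 = 1954 rad/s.
Step 2 — Component impedances:
  R: Z = R = 34.6 Ω
  L: Z = jωL = j·1954·0.00146 = 0 + j2.853 Ω
Step 3 — Series combination: Z_total = R + L = 34.6 + j2.853 Ω = 34.72∠4.7° Ω.
Step 4 — Source phasor: V = 26.5∠30.0° V = 22.95 + j13.25 V.
Step 5 — Current: I = V / Z = 0.6902 + j0.326 A = 0.7633∠25.3° A.
Step 6 — Complex power: S = V·I* = 20.16 + j1.662 VA.
Step 7 — Real power: P = Re(S) = 20.16 W.
Step 8 — Reactive power: Q = Im(S) = 1.662 VAR.
Step 9 — Apparent power: |S| = 20.23 VA.
Step 10 — Power factor: PF = P/|S| = 0.9966 (lagging).

(a) P = 20.16 W  (b) Q = 1.662 VAR  (c) S = 20.23 VA  (d) PF = 0.9966 (lagging)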